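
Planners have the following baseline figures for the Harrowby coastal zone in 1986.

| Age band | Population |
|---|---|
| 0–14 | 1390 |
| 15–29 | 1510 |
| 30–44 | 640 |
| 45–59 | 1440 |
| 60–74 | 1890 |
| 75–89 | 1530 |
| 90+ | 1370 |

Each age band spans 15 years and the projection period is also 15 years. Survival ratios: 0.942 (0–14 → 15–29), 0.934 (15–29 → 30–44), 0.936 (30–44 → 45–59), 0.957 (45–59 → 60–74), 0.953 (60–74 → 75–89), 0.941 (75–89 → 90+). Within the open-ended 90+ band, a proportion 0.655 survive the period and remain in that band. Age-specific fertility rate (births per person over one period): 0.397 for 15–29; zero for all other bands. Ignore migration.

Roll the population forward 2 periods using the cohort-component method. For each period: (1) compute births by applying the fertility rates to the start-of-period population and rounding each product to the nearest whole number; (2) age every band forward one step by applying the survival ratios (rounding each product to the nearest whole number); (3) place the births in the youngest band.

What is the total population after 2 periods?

Call the bands 1 to 7, youngest first.
Period 1:
Births: 1510 × 0.397 = 599
Band 2: 1390 × 0.942 = 1309
Band 3: 1510 × 0.934 = 1410
Band 4: 640 × 0.936 = 599
Band 5: 1440 × 0.957 = 1378
Band 6: 1890 × 0.953 = 1801
Band 7: 1530 × 0.941 + 1370 × 0.655 = 1440 + 897 = 2337
End of period: [599, 1309, 1410, 599, 1378, 1801, 2337]
Period 2:
Births: 1309 × 0.397 = 520
Band 2: 599 × 0.942 = 564
Band 3: 1309 × 0.934 = 1223
Band 4: 1410 × 0.936 = 1320
Band 5: 599 × 0.957 = 573
Band 6: 1378 × 0.953 = 1313
Band 7: 1801 × 0.941 + 2337 × 0.655 = 1695 + 1531 = 3226
End of period: [520, 564, 1223, 1320, 573, 1313, 3226]
Total after period 2: 520 + 564 + 1223 + 1320 + 573 + 1313 + 3226 = 8739

8739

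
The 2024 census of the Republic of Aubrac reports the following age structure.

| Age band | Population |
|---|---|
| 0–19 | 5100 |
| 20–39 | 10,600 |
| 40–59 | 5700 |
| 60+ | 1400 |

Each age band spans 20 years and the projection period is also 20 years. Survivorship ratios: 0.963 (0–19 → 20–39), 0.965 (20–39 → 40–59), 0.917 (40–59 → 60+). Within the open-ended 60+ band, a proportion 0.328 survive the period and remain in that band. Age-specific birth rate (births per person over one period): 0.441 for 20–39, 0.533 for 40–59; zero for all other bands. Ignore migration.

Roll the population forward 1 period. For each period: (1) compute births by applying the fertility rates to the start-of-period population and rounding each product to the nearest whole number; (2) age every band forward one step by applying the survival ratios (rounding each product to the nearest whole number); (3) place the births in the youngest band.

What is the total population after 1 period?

After projecting period 1:
Births: 10600 × 0.441 = 4675  |  5700 × 0.533 = 3038 → total 7713
20–39: 5100 × 0.963 = 4911
40–59: 10600 × 0.965 = 10229
60+: 5700 × 0.917 + 1400 × 0.328 = 5227 + 459 = 5686
End of period: [7713, 4911, 10229, 5686]
Total after period 1: 7713 + 4911 + 10229 + 5686 = 28539

28539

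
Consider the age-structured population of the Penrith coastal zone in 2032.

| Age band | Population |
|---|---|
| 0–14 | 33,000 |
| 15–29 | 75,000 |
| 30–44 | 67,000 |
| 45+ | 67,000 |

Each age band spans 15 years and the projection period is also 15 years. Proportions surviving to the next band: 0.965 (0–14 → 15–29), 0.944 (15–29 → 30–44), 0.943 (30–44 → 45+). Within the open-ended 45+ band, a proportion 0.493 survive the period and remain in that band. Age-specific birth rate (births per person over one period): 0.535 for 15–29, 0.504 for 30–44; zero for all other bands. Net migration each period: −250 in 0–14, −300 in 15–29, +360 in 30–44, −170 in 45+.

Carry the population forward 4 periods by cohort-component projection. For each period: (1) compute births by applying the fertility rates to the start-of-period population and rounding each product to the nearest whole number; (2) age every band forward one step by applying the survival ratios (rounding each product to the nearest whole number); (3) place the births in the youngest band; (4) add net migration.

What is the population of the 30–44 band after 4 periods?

[period 1]
Births: 75000 × 0.535 = 40125, 67000 × 0.504 = 33768 → 73893
15–29: 33000 × 0.965 = 31845
30–44: 75000 × 0.944 = 70800
45+: 67000 × 0.943 + 67000 × 0.493 = 63181 + 33031 = 96212
Net migration: 0–14 − 250 → 73643; 15–29 − 300 → 31545; 30–44 + 360 → 71160; 45+ − 170 → 96042
→ [73643, 31545, 71160, 96042]
[period 2]
Births: 31545 × 0.535 = 16877, 71160 × 0.504 = 35865 → 52742
15–29: 73643 × 0.965 = 71065
30–44: 31545 × 0.944 = 29778
45+: 71160 × 0.943 + 96042 × 0.493 = 67104 + 47349 = 114453
Net migration: 0–14 − 250 → 52492; 15–29 − 300 → 70765; 30–44 + 360 → 30138; 45+ − 170 → 114283
→ [52492, 70765, 30138, 114283]
[period 3]
Births: 70765 × 0.535 = 37859, 30138 × 0.504 = 15190 → 53049
15–29: 52492 × 0.965 = 50655
30–44: 70765 × 0.944 = 66802
45+: 30138 × 0.943 + 114283 × 0.493 = 28420 + 56342 = 84762
Net migration: 0–14 − 250 → 52799; 15–29 − 300 → 50355; 30–44 + 360 → 67162; 45+ − 170 → 84592
→ [52799, 50355, 67162, 84592]
[period 4]
Births: 50355 × 0.535 = 26940, 67162 × 0.504 = 33850 → 60790
15–29: 52799 × 0.965 = 50951
30–44: 50355 × 0.944 = 47535
45+: 67162 × 0.943 + 84592 × 0.493 = 63334 + 41704 = 105038
Net migration: 0–14 − 250 → 60540; 15–29 − 300 → 50651; 30–44 + 360 → 47895; 45+ − 170 → 104868
→ [60540, 50651, 47895, 104868]

47895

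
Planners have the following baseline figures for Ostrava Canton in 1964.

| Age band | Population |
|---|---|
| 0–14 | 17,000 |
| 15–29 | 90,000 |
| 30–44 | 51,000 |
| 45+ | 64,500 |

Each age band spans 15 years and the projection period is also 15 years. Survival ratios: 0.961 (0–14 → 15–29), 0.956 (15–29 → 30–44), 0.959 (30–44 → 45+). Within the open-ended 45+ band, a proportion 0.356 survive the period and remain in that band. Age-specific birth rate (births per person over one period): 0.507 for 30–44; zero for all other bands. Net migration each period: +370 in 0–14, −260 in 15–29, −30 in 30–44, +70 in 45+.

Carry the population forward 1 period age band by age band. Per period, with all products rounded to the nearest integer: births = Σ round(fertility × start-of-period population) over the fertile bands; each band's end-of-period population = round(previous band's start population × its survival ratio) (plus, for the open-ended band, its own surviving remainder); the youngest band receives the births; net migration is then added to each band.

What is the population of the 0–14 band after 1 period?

— Period 1 —
Births: 51000 × 0.507 = 25857
15–29: 17000 × 0.961 = 16337
30–44: 90000 × 0.956 = 86040
45+: 51000 × 0.959 + 64500 × 0.356 = 48909 + 22962 = 71871
Net migration: 0–14 + 370 → 26227; 15–29 − 260 → 16077; 30–44 − 30 → 86010; 45+ + 70 → 71941
Giving 26227 / 16077 / 86010 / 71941.

26227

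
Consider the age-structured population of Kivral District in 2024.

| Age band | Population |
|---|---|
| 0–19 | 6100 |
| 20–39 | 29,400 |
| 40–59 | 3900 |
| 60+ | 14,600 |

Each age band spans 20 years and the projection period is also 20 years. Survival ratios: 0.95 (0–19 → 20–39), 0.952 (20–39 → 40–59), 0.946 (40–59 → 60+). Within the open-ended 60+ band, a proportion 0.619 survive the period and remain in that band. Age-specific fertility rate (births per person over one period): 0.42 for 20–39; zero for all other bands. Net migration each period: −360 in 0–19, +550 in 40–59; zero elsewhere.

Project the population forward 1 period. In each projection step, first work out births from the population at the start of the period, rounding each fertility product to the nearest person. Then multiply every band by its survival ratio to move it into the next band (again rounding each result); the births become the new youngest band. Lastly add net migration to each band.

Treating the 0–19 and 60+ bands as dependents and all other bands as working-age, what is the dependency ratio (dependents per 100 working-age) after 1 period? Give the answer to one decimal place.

72.0

Let band 1 be 0–19 through band 4 = 60+.
Period 1:
Births: 29400 × 0.42 = 12348
Band 2: 6100 × 0.95 = 5795
Band 3: 29400 × 0.952 = 27989
Band 4: 3900 × 0.946 + 14600 × 0.619 = 3689 + 9037 = 12726
Net migration: Band 1 − 360 → 11988; Band 3 + 550 → 28539
End of period: [11988, 5795, 28539, 12726]
Dependents (band 0–19 + band 60+) = 11988 + 12726 = 24714; working-age = 34334; ratio = 24714/34334 × 100 = 72.0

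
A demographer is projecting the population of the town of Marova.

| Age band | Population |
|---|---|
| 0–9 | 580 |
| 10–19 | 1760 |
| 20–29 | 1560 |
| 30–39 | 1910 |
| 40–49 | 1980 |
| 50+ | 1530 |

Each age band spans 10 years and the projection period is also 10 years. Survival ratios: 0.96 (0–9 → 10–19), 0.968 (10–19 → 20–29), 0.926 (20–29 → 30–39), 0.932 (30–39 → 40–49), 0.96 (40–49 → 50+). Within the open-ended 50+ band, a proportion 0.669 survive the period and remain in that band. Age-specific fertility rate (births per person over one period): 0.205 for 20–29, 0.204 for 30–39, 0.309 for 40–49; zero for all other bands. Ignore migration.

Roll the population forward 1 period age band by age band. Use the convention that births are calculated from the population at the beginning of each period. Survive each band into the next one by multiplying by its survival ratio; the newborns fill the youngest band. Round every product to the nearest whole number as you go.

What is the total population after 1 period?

[period 1]
Births: 1560 × 0.205 = 320  |  1910 × 0.204 = 390  |  1980 × 0.309 = 612 ⇒ total 1322
10–19: 580 × 0.96 = 557
20–29: 1760 × 0.968 = 1704
30–39: 1560 × 0.926 = 1445
40–49: 1910 × 0.932 = 1780
50+: 1980 × 0.96 + 1530 × 0.669 = 1901 + 1024 = 2925
End of period: [1322, 557, 1704, 1445, 1780, 2925]
Total after period 1: 1322 + 557 + 1704 + 1445 + 1780 + 2925 = 9733

9733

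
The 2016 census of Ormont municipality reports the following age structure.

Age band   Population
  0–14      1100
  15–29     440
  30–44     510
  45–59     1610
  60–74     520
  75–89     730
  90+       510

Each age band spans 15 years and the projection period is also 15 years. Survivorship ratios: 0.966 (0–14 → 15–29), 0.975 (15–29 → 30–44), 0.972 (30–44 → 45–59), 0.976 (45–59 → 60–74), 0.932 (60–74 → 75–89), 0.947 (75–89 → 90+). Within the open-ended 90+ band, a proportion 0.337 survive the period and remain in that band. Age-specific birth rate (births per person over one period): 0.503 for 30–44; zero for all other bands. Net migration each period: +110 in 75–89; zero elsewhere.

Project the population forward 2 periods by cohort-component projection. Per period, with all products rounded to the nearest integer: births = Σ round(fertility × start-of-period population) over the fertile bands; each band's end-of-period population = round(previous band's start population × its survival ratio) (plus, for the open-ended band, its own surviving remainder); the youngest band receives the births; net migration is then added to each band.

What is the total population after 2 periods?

4829

— Period 1 —
Births: 510 × 0.503 = 257
15–29: 1100 × 0.966 = 1063
30–44: 440 × 0.975 = 429
45–59: 510 × 0.972 = 496
60–74: 1610 × 0.976 = 1571
75–89: 520 × 0.932 = 485
90+: 730 × 0.947 + 510 × 0.337 = 691 + 172 = 863
Net migration: 75–89 + 110 → 595
Giving 257 / 1063 / 429 / 496 / 1571 / 595 / 863.
— Period 2 —
Births: 429 × 0.503 = 216
15–29: 257 × 0.966 = 248
30–44: 1063 × 0.975 = 1036
45–59: 429 × 0.972 = 417
60–74: 496 × 0.976 = 484
75–89: 1571 × 0.932 = 1464
90+: 595 × 0.947 + 863 × 0.337 = 563 + 291 = 854
Net migration: 75–89 + 110 → 1574
Giving 216 / 248 / 1036 / 417 / 484 / 1574 / 854.
Total after period 2: 216 + 248 + 1036 + 417 + 484 + 1574 + 854 = 4829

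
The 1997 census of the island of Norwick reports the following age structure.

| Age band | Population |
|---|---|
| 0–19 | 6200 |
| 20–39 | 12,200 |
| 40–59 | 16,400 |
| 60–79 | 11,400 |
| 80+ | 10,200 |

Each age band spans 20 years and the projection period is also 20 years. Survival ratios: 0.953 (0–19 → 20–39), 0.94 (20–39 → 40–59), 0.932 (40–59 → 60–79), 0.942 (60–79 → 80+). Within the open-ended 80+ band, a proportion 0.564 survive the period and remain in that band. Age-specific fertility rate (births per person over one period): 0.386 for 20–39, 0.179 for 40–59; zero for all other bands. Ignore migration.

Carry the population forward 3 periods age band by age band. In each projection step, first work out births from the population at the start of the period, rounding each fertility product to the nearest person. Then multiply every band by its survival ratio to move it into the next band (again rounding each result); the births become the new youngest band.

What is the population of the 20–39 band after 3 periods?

Period 1:
Births: 12200 × 0.386 = 4709, 16400 × 0.179 = 2936 → total 7645
20–39: 6200 × 0.953 = 5909
40–59: 12200 × 0.94 = 11468
60–79: 16400 × 0.932 = 15285
80+: 11400 × 0.942 + 10200 × 0.564 = 10739 + 5753 = 16492
→ [7645, 5909, 11468, 15285, 16492]
Period 2:
Births: 5909 × 0.386 = 2281, 11468 × 0.179 = 2053 → total 4334
20–39: 7645 × 0.953 = 7286
40–59: 5909 × 0.94 = 5554
60–79: 11468 × 0.932 = 10688
80+: 15285 × 0.942 + 16492 × 0.564 = 14398 + 9301 = 23699
→ [4334, 7286, 5554, 10688, 23699]
Period 3:
Births: 7286 × 0.386 = 2812, 5554 × 0.179 = 994 → total 3806
20–39: 4334 × 0.953 = 4130
40–59: 7286 × 0.94 = 6849
60–79: 5554 × 0.932 = 5176
80+: 10688 × 0.942 + 23699 × 0.564 = 10068 + 13366 = 23434
→ [3806, 4130, 6849, 5176, 23434]

4130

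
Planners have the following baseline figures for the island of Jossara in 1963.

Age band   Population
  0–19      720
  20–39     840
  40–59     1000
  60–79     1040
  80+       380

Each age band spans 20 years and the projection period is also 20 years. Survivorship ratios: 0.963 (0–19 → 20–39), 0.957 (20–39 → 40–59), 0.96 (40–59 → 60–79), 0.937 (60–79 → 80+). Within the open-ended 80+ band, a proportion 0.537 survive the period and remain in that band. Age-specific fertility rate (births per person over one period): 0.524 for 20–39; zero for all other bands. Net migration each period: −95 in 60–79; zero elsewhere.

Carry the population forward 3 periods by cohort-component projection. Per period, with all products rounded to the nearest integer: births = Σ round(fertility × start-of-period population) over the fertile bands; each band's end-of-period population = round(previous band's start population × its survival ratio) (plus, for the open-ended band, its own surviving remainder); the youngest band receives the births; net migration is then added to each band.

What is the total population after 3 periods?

After projecting period 1:
Births: 840 × 0.524 = 440
20–39: 720 × 0.963 = 693
40–59: 840 × 0.957 = 804
60–79: 1000 × 0.96 = 960
80+: 1040 × 0.937 + 380 × 0.537 = 974 + 204 = 1178
Net migration: 60–79 − 95 → 865
Population now: 0–19=440, 20–39=693, 40–59=804, 60–79=865, 80+=1178
After projecting period 2:
Births: 693 × 0.524 = 363
20–39: 440 × 0.963 = 424
40–59: 693 × 0.957 = 663
60–79: 804 × 0.96 = 772
80+: 865 × 0.937 + 1178 × 0.537 = 811 + 633 = 1444
Net migration: 60–79 − 95 → 677
Population now: 0–19=363, 20–39=424, 40–59=663, 60–79=677, 80+=1444
After projecting period 3:
Births: 424 × 0.524 = 222
20–39: 363 × 0.963 = 350
40–59: 424 × 0.957 = 406
60–79: 663 × 0.96 = 636
80+: 677 × 0.937 + 1444 × 0.537 = 634 + 775 = 1409
Net migration: 60–79 − 95 → 541
Population now: 0–19=222, 20–39=350, 40–59=406, 60–79=541, 80+=1409
Total after period 3: 222 + 350 + 406 + 541 + 1409 = 2928

2928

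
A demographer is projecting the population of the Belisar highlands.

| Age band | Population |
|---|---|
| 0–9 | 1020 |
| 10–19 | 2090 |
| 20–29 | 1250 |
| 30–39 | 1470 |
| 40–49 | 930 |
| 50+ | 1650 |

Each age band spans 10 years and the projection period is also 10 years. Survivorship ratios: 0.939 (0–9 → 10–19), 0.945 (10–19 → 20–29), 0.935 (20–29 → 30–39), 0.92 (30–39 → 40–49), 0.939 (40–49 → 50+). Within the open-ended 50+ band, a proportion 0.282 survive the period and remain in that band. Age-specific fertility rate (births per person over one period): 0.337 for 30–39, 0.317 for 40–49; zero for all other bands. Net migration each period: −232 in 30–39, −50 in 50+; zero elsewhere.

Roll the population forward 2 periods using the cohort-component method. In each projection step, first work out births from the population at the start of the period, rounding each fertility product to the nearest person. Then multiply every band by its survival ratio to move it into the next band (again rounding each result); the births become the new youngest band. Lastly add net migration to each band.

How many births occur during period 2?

— Period 1 —
Births: 1470 × 0.337 = 495  |  930 × 0.317 = 295 → 790
10–19: 1020 × 0.939 = 958
20–29: 2090 × 0.945 = 1975
30–39: 1250 × 0.935 = 1169
40–49: 1470 × 0.92 = 1352
50+: 930 × 0.939 + 1650 × 0.282 = 873 + 465 = 1338
Net migration: 30–39 − 232 → 937; 50+ − 50 → 1288
End of period: [790, 958, 1975, 937, 1352, 1288]
— Period 2 —
Births: 937 × 0.337 = 316  |  1352 × 0.317 = 429 → 745
10–19: 790 × 0.939 = 742
20–29: 958 × 0.945 = 905
30–39: 1975 × 0.935 = 1847
40–49: 937 × 0.92 = 862
50+: 1352 × 0.939 + 1288 × 0.282 = 1270 + 363 = 1633
Net migration: 30–39 − 232 → 1615; 50+ − 50 → 1583
End of period: [745, 742, 905, 1615, 862, 1583]

745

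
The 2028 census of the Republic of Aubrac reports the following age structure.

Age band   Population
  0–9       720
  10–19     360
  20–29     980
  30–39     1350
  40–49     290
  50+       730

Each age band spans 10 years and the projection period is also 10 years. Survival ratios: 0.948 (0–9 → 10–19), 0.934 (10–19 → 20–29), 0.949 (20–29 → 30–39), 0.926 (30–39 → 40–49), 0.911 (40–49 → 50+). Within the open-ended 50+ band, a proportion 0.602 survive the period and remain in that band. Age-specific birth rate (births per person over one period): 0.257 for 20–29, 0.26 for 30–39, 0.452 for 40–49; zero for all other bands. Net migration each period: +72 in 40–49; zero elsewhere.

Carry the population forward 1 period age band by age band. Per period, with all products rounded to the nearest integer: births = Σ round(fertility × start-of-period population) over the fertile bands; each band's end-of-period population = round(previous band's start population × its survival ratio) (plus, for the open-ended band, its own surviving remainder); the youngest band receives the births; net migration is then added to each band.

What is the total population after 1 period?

(Bands numbered youngest = 1 to oldest = 6.)
Period 1:
Births: 980 * 0.257 = 252, 1350 * 0.26 = 351, 290 * 0.452 = 131 — total 734
Band 2: 720 * 0.948 = 683
Band 3: 360 * 0.934 = 336
Band 4: 980 * 0.949 = 930
Band 5: 1350 * 0.926 = 1250
Band 6: 290 * 0.911 + 730 * 0.602 = 264 + 439 = 703
Net migration: Band 5 + 72 → 1322
→ [734, 683, 336, 930, 1322, 703]
Total after period 1: 734 + 683 + 336 + 930 + 1322 + 703 = 4708

4708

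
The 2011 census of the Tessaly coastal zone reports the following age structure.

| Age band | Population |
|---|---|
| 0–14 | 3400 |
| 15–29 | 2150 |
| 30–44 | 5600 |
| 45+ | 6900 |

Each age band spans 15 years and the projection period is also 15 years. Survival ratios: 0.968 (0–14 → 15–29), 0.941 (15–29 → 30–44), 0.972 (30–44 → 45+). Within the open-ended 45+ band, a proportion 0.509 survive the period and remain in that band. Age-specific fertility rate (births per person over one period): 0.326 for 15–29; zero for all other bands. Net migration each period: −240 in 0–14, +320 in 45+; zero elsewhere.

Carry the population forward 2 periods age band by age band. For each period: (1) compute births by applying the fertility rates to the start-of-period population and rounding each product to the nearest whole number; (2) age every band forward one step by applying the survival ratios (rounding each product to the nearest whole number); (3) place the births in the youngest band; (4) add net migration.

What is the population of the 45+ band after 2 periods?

7007

Call the bands 1 to 4, youngest first.
Period 1:
Births: 2150 × 0.326 = 701
Band 2: 3400 × 0.968 = 3291
Band 3: 2150 × 0.941 = 2023
Band 4: 5600 × 0.972 + 6900 × 0.509 = 5443 + 3512 = 8955
Net migration: Band 1 − 240 → 461; Band 4 + 320 → 9275
Giving 461 / 3291 / 2023 / 9275.
Period 2:
Births: 3291 × 0.326 = 1073
Band 2: 461 × 0.968 = 446
Band 3: 3291 × 0.941 = 3097
Band 4: 2023 × 0.972 + 9275 × 0.509 = 1966 + 4721 = 6687
Net migration: Band 1 − 240 → 833; Band 4 + 320 → 7007
Giving 833 / 446 / 3097 / 7007.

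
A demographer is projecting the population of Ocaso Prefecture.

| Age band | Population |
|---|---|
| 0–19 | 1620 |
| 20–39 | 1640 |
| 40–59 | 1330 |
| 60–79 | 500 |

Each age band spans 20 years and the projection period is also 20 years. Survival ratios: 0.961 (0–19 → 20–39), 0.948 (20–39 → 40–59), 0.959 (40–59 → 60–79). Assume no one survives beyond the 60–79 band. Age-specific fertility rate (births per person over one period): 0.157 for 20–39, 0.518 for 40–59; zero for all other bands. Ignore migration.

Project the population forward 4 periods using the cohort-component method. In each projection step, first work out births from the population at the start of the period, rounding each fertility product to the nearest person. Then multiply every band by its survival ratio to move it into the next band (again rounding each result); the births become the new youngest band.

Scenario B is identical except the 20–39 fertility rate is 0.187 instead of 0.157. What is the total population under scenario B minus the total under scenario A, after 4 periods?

Period 1.
Births: 1640 × 0.157 = 257 ; 1330 × 0.518 = 689 ⇒ total 946
20–39: 1620 × 0.961 = 1557
40–59: 1640 × 0.948 = 1555
60–79: 1330 × 0.959 = 1275
Population now: 0–19=946, 20–39=1557, 40–59=1555, 60–79=1275
Period 2.
Births: 1557 × 0.157 = 244 ; 1555 × 0.518 = 805 ⇒ total 1049
20–39: 946 × 0.961 = 909
40–59: 1557 × 0.948 = 1476
60–79: 1555 × 0.959 = 1491
Population now: 0–19=1049, 20–39=909, 40–59=1476, 60–79=1491
Period 3.
Births: 909 × 0.157 = 143 ; 1476 × 0.518 = 765 ⇒ total 908
20–39: 1049 × 0.961 = 1008
40–59: 909 × 0.948 = 862
60–79: 1476 × 0.959 = 1415
Population now: 0–19=908, 20–39=1008, 40–59=862, 60–79=1415
Period 4.
Births: 1008 × 0.157 = 158 ; 862 × 0.518 = 447 ⇒ total 605
20–39: 908 × 0.961 = 873
40–59: 1008 × 0.948 = 956
60–79: 862 × 0.959 = 827
Population now: 0–19=605, 20–39=873, 40–59=956, 60–79=827
Scenario A total after 4 periods: 3261
Scenario B projection —
Period 1.
Births: 1640 × 0.187 = 307 ; 1330 × 0.518 = 689 ⇒ total 996
20–39: 1620 × 0.961 = 1557
40–59: 1640 × 0.948 = 1555
60–79: 1330 × 0.959 = 1275
Population now: 0–19=996, 20–39=1557, 40–59=1555, 60–79=1275
Period 2.
Births: 1557 × 0.187 = 291 ; 1555 × 0.518 = 805 ⇒ total 1096
20–39: 996 × 0.961 = 957
40–59: 1557 × 0.948 = 1476
60–79: 1555 × 0.959 = 1491
Population now: 0–19=1096, 20–39=957, 40–59=1476, 60–79=1491
Period 3.
Births: 957 × 0.187 = 179 ; 1476 × 0.518 = 765 ⇒ total 944
20–39: 1096 × 0.961 = 1053
40–59: 957 × 0.948 = 907
60–79: 1476 × 0.959 = 1415
Population now: 0–19=944, 20–39=1053, 40–59=907, 60–79=1415
Period 4.
Births: 1053 × 0.187 = 197 ; 907 × 0.518 = 470 ⇒ total 667
20–39: 944 × 0.961 = 907
40–59: 1053 × 0.948 = 998
60–79: 907 × 0.959 = 870
Population now: 0–19=667, 20–39=907, 40–59=998, 60–79=870
Scenario B total after 4 periods: 3442
Difference B − A = 3442 − 3261 = 181

181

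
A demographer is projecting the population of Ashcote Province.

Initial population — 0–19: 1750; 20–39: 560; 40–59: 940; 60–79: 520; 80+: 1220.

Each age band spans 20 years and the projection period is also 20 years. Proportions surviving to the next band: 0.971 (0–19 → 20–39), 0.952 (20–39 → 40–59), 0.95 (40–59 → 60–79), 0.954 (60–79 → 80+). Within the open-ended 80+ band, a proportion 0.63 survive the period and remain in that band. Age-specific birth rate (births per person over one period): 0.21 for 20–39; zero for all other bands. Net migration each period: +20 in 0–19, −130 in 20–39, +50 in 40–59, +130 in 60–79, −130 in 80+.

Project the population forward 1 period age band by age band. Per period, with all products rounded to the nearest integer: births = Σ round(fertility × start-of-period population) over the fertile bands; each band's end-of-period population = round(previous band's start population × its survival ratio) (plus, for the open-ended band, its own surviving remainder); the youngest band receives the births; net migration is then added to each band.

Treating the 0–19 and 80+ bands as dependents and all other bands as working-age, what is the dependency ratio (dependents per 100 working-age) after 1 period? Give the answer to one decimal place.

40.1

[period 1]
Births: 560 * 0.21 = 118
20–39: 1750 * 0.971 = 1699
40–59: 560 * 0.952 = 533
60–79: 940 * 0.95 = 893
80+: 520 * 0.954 + 1220 * 0.63 = 496 + 769 = 1265
Net migration: 0–19 + 20 → 138; 20–39 − 130 → 1569; 40–59 + 50 → 583; 60–79 + 130 → 1023; 80+ − 130 → 1135
End of period: [138, 1569, 583, 1023, 1135]
Dependents (band 0–19 + band 80+) = 138 + 1135 = 1273; working-age = 3175; ratio = 1273/3175 × 100 = 40.1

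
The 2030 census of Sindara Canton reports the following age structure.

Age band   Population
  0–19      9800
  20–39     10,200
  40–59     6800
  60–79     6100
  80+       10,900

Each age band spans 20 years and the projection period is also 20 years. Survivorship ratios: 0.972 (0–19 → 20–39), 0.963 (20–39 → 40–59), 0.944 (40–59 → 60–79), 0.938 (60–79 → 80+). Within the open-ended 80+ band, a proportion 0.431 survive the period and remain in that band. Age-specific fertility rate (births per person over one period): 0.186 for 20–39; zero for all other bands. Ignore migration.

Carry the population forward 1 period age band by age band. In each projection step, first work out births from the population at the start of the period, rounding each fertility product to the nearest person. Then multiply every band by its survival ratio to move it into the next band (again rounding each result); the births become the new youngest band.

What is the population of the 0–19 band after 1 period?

Let group 1 be 0–19 through group 5 = 80+.
[period 1]
Births: 10200 * 0.186 = 1897
Group 2: 9800 * 0.972 = 9526
Group 3: 10200 * 0.963 = 9823
Group 4: 6800 * 0.944 = 6419
Group 5: 6100 * 0.938 + 10900 * 0.431 = 5722 + 4698 = 10420
→ [1897, 9526, 9823, 6419, 10420]

1897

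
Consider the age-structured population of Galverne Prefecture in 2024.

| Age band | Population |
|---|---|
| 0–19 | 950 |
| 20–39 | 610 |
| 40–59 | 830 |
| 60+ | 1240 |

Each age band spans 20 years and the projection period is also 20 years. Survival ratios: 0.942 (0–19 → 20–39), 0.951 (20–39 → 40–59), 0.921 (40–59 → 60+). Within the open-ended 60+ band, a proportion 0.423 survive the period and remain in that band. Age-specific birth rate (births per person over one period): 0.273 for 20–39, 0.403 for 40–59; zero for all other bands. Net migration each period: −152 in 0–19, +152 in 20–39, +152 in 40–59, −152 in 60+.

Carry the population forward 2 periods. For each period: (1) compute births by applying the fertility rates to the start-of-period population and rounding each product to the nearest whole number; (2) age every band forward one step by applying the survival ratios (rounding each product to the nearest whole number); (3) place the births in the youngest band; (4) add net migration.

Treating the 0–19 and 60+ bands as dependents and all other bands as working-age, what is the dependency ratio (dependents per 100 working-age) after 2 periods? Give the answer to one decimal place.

Period 1:
Births: 610 * 0.273 = 167 ; 830 * 0.403 = 334 → total 501
20–39: 950 * 0.942 = 895
40–59: 610 * 0.951 = 580
60+: 830 * 0.921 + 1240 * 0.423 = 764 + 525 = 1289
Net migration: 0–19 − 152 → 349; 20–39 + 152 → 1047; 40–59 + 152 → 732; 60+ − 152 → 1137
Population now: 0–19=349, 20–39=1047, 40–59=732, 60+=1137
Period 2:
Births: 1047 * 0.273 = 286 ; 732 * 0.403 = 295 → total 581
20–39: 349 * 0.942 = 329
40–59: 1047 * 0.951 = 996
60+: 732 * 0.921 + 1137 * 0.423 = 674 + 481 = 1155
Net migration: 0–19 − 152 → 429; 20–39 + 152 → 481; 40–59 + 152 → 1148; 60+ − 152 → 1003
Population now: 0–19=429, 20–39=481, 40–59=1148, 60+=1003
Dependents (band 0–19 + band 60+) = 429 + 1003 = 1432; working-age = 1629; ratio = 1432/1629 × 100 = 87.9

87.9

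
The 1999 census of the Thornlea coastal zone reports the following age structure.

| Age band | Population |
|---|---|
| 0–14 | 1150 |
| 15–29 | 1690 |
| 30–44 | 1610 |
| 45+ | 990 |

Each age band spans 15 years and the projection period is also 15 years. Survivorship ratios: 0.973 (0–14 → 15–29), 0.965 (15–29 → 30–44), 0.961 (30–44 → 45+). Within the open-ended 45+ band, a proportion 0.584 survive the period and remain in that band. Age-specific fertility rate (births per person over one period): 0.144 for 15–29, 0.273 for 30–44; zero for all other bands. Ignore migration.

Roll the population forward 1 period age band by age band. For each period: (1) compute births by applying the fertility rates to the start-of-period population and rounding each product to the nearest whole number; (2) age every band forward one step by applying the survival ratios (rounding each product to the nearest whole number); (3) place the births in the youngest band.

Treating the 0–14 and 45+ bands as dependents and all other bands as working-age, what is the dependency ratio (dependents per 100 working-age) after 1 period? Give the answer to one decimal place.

102.1

Let band 1 be 0–14 through band 4 = 45+.
— Period 1 —
Births: 1690 × 0.144 = 243, 1610 × 0.273 = 440 ⇒ total 683
Band 2: 1150 × 0.973 = 1119
Band 3: 1690 × 0.965 = 1631
Band 4: 1610 × 0.961 + 990 × 0.584 = 1547 + 578 = 2125
End of period: [683, 1119, 1631, 2125]
Dependents (band 0–14 + band 45+) = 683 + 2125 = 2808; working-age = 2750; ratio = 2808/2750 × 100 = 102.1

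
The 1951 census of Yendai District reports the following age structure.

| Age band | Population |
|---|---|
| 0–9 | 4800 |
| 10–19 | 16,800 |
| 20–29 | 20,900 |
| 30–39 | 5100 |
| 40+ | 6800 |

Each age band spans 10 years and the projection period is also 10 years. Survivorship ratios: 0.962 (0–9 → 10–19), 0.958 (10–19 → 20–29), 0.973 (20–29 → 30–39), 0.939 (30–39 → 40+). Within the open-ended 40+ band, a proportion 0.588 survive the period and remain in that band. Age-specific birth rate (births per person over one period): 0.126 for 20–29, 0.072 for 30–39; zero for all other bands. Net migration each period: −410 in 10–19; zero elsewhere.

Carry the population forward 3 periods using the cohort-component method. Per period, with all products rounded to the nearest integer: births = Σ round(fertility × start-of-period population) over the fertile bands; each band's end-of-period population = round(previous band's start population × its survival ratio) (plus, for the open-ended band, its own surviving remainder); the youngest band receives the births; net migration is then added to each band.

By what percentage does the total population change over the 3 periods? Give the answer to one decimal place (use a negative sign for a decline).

-26.7

Period 1:
Births: 20900 × 0.126 = 2633 ; 5100 × 0.072 = 367 → total 3000
10–19: 4800 × 0.962 = 4618
20–29: 16800 × 0.958 = 16094
30–39: 20900 × 0.973 = 20336
40+: 5100 × 0.939 + 6800 × 0.588 = 4789 + 3998 = 8787
Net migration: 10–19 − 410 → 4208
→ [3000, 4208, 16094, 20336, 8787]
Period 2:
Births: 16094 × 0.126 = 2028 ; 20336 × 0.072 = 1464 → total 3492
10–19: 3000 × 0.962 = 2886
20–29: 4208 × 0.958 = 4031
30–39: 16094 × 0.973 = 15659
40+: 20336 × 0.939 + 8787 × 0.588 = 19096 + 5167 = 24263
Net migration: 10–19 − 410 → 2476
→ [3492, 2476, 4031, 15659, 24263]
Period 3:
Births: 4031 × 0.126 = 508 ; 15659 × 0.072 = 1127 → total 1635
10–19: 3492 × 0.962 = 3359
20–29: 2476 × 0.958 = 2372
30–39: 4031 × 0.973 = 3922
40+: 15659 × 0.939 + 24263 × 0.588 = 14704 + 14267 = 28971
Net migration: 10–19 − 410 → 2949
→ [1635, 2949, 2372, 3922, 28971]
Total: 54400 → 39849; change = -14551; percentage change = -26.7%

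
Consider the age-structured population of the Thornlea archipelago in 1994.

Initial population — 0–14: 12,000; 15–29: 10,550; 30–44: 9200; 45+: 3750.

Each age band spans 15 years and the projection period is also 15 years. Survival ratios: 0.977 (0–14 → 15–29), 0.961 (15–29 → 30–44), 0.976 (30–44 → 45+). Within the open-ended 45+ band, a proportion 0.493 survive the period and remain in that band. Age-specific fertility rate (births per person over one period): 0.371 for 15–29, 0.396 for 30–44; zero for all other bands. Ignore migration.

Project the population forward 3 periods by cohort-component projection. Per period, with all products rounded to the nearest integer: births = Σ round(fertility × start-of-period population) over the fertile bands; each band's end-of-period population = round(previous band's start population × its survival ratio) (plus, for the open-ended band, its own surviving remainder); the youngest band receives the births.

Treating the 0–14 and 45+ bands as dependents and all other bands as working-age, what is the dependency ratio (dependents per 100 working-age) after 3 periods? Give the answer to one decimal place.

168.4

Numbering the bands 1..4 from youngest to oldest:
Period 1:
Births: 10550 * 0.371 = 3914, 9200 * 0.396 = 3643 ⇒ total 7557
Band 2: 12000 * 0.977 = 11724
Band 3: 10550 * 0.961 = 10139
Band 4: 9200 * 0.976 + 3750 * 0.493 = 8979 + 1849 = 10828
End of period: [7557, 11724, 10139, 10828]
Period 2:
Births: 11724 * 0.371 = 4350, 10139 * 0.396 = 4015 ⇒ total 8365
Band 2: 7557 * 0.977 = 7383
Band 3: 11724 * 0.961 = 11267
Band 4: 10139 * 0.976 + 10828 * 0.493 = 9896 + 5338 = 15234
End of period: [8365, 7383, 11267, 15234]
Period 3:
Births: 7383 * 0.371 = 2739, 11267 * 0.396 = 4462 ⇒ total 7201
Band 2: 8365 * 0.977 = 8173
Band 3: 7383 * 0.961 = 7095
Band 4: 11267 * 0.976 + 15234 * 0.493 = 10997 + 7510 = 18507
End of period: [7201, 8173, 7095, 18507]
Dependents (band 0–14 + band 45+) = 7201 + 18507 = 25708; working-age = 15268; ratio = 25708/15268 × 100 = 168.4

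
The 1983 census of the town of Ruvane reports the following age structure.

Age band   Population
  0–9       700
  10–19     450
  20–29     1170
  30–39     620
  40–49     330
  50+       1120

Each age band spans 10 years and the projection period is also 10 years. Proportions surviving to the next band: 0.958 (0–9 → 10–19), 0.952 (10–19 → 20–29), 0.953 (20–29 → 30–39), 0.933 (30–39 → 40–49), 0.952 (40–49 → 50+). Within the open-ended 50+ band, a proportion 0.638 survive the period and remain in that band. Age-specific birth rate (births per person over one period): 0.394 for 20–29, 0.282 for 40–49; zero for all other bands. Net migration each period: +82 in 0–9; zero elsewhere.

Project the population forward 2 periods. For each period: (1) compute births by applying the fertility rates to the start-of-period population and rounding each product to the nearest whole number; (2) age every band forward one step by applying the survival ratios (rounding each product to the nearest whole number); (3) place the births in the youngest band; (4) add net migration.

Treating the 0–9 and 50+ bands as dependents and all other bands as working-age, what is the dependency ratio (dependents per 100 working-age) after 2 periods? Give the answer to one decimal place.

Call the groups 1 to 6, youngest first.
After projecting period 1:
Births: 1170 * 0.394 = 461, 330 * 0.282 = 93 → total 554
Group 2: 700 * 0.958 = 671
Group 3: 450 * 0.952 = 428
Group 4: 1170 * 0.953 = 1115
Group 5: 620 * 0.933 = 578
Group 6: 330 * 0.952 + 1120 * 0.638 = 314 + 715 = 1029
Net migration: Group 1 + 82 → 636
→ [636, 671, 428, 1115, 578, 1029]
After projecting period 2:
Births: 428 * 0.394 = 169, 578 * 0.282 = 163 → total 332
Group 2: 636 * 0.958 = 609
Group 3: 671 * 0.952 = 639
Group 4: 428 * 0.953 = 408
Group 5: 1115 * 0.933 = 1040
Group 6: 578 * 0.952 + 1029 * 0.638 = 550 + 657 = 1207
Net migration: Group 1 + 82 → 414
→ [414, 609, 639, 408, 1040, 1207]
Dependents (band 0–9 + band 50+) = 414 + 1207 = 1621; working-age = 2696; ratio = 1621/2696 × 100 = 60.1

60.1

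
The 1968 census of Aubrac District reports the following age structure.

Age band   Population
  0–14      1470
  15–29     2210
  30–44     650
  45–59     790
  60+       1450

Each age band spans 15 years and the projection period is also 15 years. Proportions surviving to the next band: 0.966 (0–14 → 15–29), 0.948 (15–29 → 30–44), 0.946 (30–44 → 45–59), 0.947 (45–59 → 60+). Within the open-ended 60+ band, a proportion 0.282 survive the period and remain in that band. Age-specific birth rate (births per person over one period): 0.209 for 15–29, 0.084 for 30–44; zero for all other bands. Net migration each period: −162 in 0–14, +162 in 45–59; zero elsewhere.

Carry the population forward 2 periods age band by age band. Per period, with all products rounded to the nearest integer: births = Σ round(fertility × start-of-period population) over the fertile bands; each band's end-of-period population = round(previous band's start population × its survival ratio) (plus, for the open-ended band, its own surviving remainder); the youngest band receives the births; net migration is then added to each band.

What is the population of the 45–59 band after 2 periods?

2144

Numbering the groups 1..5 from youngest to oldest:
Period 1:
Births: 2210 × 0.209 = 462 ; 650 × 0.084 = 55 ⇒ total 517
Group 2: 1470 × 0.966 = 1420
Group 3: 2210 × 0.948 = 2095
Group 4: 650 × 0.946 = 615
Group 5: 790 × 0.947 + 1450 × 0.282 = 748 + 409 = 1157
Net migration: Group 1 − 162 → 355; Group 4 + 162 → 777
Population now: 0–14=355, 15–29=1420, 30–44=2095, 45–59=777, 60+=1157
Period 2:
Births: 1420 × 0.209 = 297 ; 2095 × 0.084 = 176 ⇒ total 473
Group 2: 355 × 0.966 = 343
Group 3: 1420 × 0.948 = 1346
Group 4: 2095 × 0.946 = 1982
Group 5: 777 × 0.947 + 1157 × 0.282 = 736 + 326 = 1062
Net migration: Group 1 − 162 → 311; Group 4 + 162 → 2144
Population now: 0–14=311, 15–29=343, 30–44=1346, 45–59=2144, 60+=1062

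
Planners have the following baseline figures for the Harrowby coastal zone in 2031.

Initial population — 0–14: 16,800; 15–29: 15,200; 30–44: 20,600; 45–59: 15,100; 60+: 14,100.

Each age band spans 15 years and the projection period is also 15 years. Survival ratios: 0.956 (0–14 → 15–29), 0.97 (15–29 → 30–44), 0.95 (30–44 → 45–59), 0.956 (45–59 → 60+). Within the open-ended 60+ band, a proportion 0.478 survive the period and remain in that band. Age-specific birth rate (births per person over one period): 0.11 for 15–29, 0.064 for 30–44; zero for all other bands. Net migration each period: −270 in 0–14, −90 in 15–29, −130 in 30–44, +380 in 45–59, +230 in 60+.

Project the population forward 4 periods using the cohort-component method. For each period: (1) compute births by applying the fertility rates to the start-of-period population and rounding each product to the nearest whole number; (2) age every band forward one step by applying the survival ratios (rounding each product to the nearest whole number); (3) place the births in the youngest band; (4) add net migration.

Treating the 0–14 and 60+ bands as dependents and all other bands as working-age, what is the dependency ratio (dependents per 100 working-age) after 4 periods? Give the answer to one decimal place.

514.3

Call the bands 1 to 5, youngest first.
— Period 1 —
Births: 15200 × 0.11 = 1672  |  20600 × 0.064 = 1318 ⇒ total 2990
Band 2: 16800 × 0.956 = 16061
Band 3: 15200 × 0.97 = 14744
Band 4: 20600 × 0.95 = 19570
Band 5: 15100 × 0.956 + 14100 × 0.478 = 14436 + 6740 = 21176
Net migration: Band 1 − 270 → 2720; Band 2 − 90 → 15971; Band 3 − 130 → 14614; Band 4 + 380 → 19950; Band 5 + 230 → 21406
End of period: [2720, 15971, 14614, 19950, 21406]
— Period 2 —
Births: 15971 × 0.11 = 1757  |  14614 × 0.064 = 935 ⇒ total 2692
Band 2: 2720 × 0.956 = 2600
Band 3: 15971 × 0.97 = 15492
Band 4: 14614 × 0.95 = 13883
Band 5: 19950 × 0.956 + 21406 × 0.478 = 19072 + 10232 = 29304
Net migration: Band 1 − 270 → 2422; Band 2 − 90 → 2510; Band 3 − 130 → 15362; Band 4 + 380 → 14263; Band 5 + 230 → 29534
End of period: [2422, 2510, 15362, 14263, 29534]
— Period 3 —
Births: 2510 × 0.11 = 276  |  15362 × 0.064 = 983 ⇒ total 1259
Band 2: 2422 × 0.956 = 2315
Band 3: 2510 × 0.97 = 2435
Band 4: 15362 × 0.95 = 14594
Band 5: 14263 × 0.956 + 29534 × 0.478 = 13635 + 14117 = 27752
Net migration: Band 1 − 270 → 989; Band 2 − 90 → 2225; Band 3 − 130 → 2305; Band 4 + 380 → 14974; Band 5 + 230 → 27982
End of period: [989, 2225, 2305, 14974, 27982]
— Period 4 —
Births: 2225 × 0.11 = 245  |  2305 × 0.064 = 148 ⇒ total 393
Band 2: 989 × 0.956 = 945
Band 3: 2225 × 0.97 = 2158
Band 4: 2305 × 0.95 = 2190
Band 5: 14974 × 0.956 + 27982 × 0.478 = 14315 + 13375 = 27690
Net migration: Band 1 − 270 → 123; Band 2 − 90 → 855; Band 3 − 130 → 2028; Band 4 + 380 → 2570; Band 5 + 230 → 27920
End of period: [123, 855, 2028, 2570, 27920]
Dependents (band 0–14 + band 60+) = 123 + 27920 = 28043; working-age = 5453; ratio = 28043/5453 × 100 = 514.3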